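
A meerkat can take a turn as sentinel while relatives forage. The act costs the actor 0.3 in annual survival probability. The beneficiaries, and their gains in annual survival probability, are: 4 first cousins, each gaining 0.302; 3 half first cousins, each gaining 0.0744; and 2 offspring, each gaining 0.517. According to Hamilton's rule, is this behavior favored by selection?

Hamilton's rule: the trait is favored when the sum of r·B over every recipient exceeds the actor's cost C.
r to a first cousin = 1/8 (first cousins share one grandparent pair — two paths of length 4: r = 2·(1/2)^4 = 1/8).
r to a half first cousin = 1/16 (half first cousins share one grandparent — one path of length 4: r = (1/2)^4 = 1/16).
r to an offspring = 1/2 (one parent–offspring link: r = (1/2)^1 = 1/2).
Summing one r·B term per recipient: 4·0.125·0.302 + 3·0.0625·0.0744 + 2·0.5·0.517 = 0.68195.
0.68195 > 0.3: the indirect benefit exceeds the cost.

Yes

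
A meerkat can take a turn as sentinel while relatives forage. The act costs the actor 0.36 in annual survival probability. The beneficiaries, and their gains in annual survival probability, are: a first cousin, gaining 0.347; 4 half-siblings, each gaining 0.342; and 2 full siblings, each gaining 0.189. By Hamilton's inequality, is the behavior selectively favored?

Yes

Hamilton's rule: the trait is favored when the sum of r·B over every recipient exceeds the actor's cost C.
r to a first cousin = 1/8 (first cousins share one grandparent pair — two paths of length 4: r = 2·(1/2)^4 = 1/8).
r to a half-sibling = 0.25 (half-sibs share one parent — one path of length 2: r = (1/2)^2 = 1/4).
r to a full sibling = 1/2 (full sibs share both parents — two paths of length 2: r = 2·(1/2)^2 = 1/2).
Summing one r·B term per recipient: 1·0.125·0.347 + 4·0.25·0.342 + 2·0.5·0.189 = 0.574375.
0.574375 > 0.36: the indirect benefit exceeds the cost.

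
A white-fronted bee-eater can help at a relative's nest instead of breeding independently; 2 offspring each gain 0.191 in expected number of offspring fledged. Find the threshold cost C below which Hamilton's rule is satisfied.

r to an offspring = 1/2 (one parent–offspring link: r = (1/2)^1 = 1/2).
Hamilton's rule: n·r·B > C, so the trait is favored while C < n·r·B = 2·0.5·0.191 = 0.191.

0.191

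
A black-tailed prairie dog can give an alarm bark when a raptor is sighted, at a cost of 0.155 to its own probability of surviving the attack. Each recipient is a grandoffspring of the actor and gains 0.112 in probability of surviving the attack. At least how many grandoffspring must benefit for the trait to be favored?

r to a grandoffspring = 0.25 (two parent–offspring links: r = (1/2)^2 = 1/4).
Hamilton's rule: n·r·B > C  ⇒  n > C/(r·B) = 0.155/(0.25·0.112) = 5.536.
The smallest integer exceeding 5.536 is 6.

6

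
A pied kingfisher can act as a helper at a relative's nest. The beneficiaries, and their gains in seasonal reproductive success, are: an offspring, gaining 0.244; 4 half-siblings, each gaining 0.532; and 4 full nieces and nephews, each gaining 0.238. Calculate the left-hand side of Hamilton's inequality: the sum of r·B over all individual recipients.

0.892

r to an offspring = 1/2 (one parent–offspring link: r = (1/2)^1 = 1/2).
r to a half-sibling = 1/4 (half-sibs share one parent — one path of length 2: r = (1/2)^2 = 1/4).
r to a full niece or nephew = 1/4 (full aunt/uncle↔niece/nephew: two paths of length 3 through the shared grandparent pair: r = 2·(1/2)^3 = 1/4).
Summing one r·B term per recipient: 1·0.5·0.244 + 4·0.25·0.532 + 4·0.25·0.238 = 0.892.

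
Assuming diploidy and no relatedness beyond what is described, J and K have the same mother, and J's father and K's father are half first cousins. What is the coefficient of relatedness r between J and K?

0.265625

Wright's path rule: contributions from independent ancestry routes add.
J and K are related in two ways: half-sibs through their shared mother (r = 1/4) and half second cousins through their fathers (r = 1/64).
r = 1/4 + 1/64 = 17/64 = 0.265625.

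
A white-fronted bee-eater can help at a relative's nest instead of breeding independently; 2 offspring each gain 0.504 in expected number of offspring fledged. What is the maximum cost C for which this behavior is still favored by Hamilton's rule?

r to an offspring = 1/2 (one parent–offspring link: r = (1/2)^1 = 1/2).
Hamilton's rule: n·r·B > C, so the trait is favored while C < n·r·B = 2·0.5·0.504 = 0.504.

0.504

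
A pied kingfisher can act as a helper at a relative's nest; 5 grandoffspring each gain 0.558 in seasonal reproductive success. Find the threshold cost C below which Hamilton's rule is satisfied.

0.6975

r to a grandoffspring = 0.25 (two parent–offspring links: r = (1/2)^2 = 1/4).
Hamilton's rule: n·r·B > C, so the trait is favored while C < n·r·B = 5·0.25·0.558 = 0.6975.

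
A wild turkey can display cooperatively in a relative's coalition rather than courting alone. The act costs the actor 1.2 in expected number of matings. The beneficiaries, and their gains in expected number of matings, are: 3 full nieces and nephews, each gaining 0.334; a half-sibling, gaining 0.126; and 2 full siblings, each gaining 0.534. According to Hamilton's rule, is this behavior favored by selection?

No

Hamilton's rule: the trait is favored when the sum of r·B over every recipient exceeds the actor's cost C.
r to a full niece or nephew = 1/4 (full aunt/uncle↔niece/nephew: two paths of length 3 through the shared grandparent pair: r = 2·(1/2)^3 = 1/4).
r to a half-sibling = 1/4 (half-sibs share one parent — one path of length 2: r = (1/2)^2 = 1/4).
r to a full sibling = 0.5 (full sibs share both parents — two paths of length 2: r = 2·(1/2)^2 = 1/2).
Summing one r·B term per recipient: 3·0.25·0.334 + 1·0.25·0.126 + 2·0.5·0.534 = 0.816.
0.816 < 1.2: the indirect benefit is less than the cost.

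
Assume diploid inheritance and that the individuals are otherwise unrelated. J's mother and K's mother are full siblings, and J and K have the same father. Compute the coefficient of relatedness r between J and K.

0.375

With two independent routes of shared ancestry, r is the sum of the two contributions.
J and K are related in two ways: first cousins through their mothers (r = 1/8) and half-sibs through their shared father (r = 1/4).
r = 1/8 + 1/4 = 0.375.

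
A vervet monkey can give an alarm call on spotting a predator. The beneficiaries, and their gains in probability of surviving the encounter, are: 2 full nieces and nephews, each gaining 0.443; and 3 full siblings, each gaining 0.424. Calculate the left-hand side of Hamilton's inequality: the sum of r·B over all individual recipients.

r to a full niece or nephew = 0.25 (full aunt/uncle↔niece/nephew: two paths of length 3 through the shared grandparent pair: r = 2·(1/2)^3 = 1/4).
r to a full sibling = 0.5 (full sibs share both parents — two paths of length 2: r = 2·(1/2)^2 = 1/2).
Summing one r·B term per recipient: 2·0.25·0.443 + 3·0.5·0.424 = 0.8575.

0.8575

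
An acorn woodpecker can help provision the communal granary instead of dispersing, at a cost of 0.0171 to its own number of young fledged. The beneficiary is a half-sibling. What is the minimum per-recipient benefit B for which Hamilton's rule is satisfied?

0.0684

r to a half-sibling = 1/4 (half-sibs share one parent — one path of length 2: r = (1/2)^2 = 1/4).
Hamilton's rule with n recipients of equal r: n·r·B > C, so B > C/(n·r) = 0.0171/(1·0.25) = 0.0684.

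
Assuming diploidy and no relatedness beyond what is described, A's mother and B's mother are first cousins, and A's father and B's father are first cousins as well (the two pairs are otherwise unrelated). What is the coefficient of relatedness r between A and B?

With two independent routes of shared ancestry, r is the sum of the two contributions.
A and B are related in two ways: second cousins through their mothers (r = 1/32) and second cousins through their fathers (r = 1/32).
r = 1/32 + 1/32 = 1/16 = 0.0625.

0.0625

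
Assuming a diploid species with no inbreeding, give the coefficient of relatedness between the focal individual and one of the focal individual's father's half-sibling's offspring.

Each parent–offspring link contributes a factor of 1/2, and independent paths through distinct common ancestors add.
Half first cousins share one grandparent — one path of length 4: r = (1/2)^4 = 1/16.

0.0625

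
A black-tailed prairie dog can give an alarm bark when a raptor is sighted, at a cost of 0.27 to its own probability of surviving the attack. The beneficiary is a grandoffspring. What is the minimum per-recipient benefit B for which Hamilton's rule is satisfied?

1.08

r to a grandoffspring = 1/4 (two parent–offspring links: r = (1/2)^2 = 1/4).
Hamilton's rule with n recipients of equal r: n·r·B > C, so B > C/(n·r) = 0.27/(1·0.25) = 1.08.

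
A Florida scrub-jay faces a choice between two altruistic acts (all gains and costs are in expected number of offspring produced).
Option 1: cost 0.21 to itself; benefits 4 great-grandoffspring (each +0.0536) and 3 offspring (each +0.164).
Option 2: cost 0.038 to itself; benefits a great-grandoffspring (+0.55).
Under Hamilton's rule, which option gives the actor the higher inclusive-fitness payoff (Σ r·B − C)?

Option 1: r to a great-grandoffspring = 0.125.
Option 1: r to an offspring = 0.5.
Option 1: Σ r·B − C = (4·0.125·0.0536 + 3·0.5·0.164) − 0.21 = 0.0628.
Option 2: r to a great-grandoffspring = 0.125.
Option 2: Σ r·B − C = (1·0.125·0.55) − 0.038 = 0.03075.
Option 1 has the higher net inclusive-fitness payoff.

Option 1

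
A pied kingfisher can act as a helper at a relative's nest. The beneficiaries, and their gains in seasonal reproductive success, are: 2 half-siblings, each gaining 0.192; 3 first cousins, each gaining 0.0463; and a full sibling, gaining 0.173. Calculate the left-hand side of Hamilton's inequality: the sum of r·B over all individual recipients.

0.1998625

r to a half-sibling = 0.25 (half-sibs share one parent — one path of length 2: r = (1/2)^2 = 1/4).
r to a first cousin = 0.125 (first cousins share one grandparent pair — two paths of length 4: r = 2·(1/2)^4 = 1/8).
r to a full sibling = 1/2 (full sibs share both parents — two paths of length 2: r = 2·(1/2)^2 = 1/2).
Summing one r·B term per recipient: 2·0.25·0.192 + 3·0.125·0.0463 + 1·0.5·0.173 = 0.1998625.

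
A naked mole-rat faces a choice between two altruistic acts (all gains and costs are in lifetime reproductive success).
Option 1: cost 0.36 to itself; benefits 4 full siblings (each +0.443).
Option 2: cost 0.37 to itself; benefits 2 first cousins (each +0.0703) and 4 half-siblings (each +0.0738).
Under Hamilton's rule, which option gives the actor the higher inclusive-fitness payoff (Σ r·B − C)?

Option 1: r to a full sibling = 0.5.
Option 1: Σ r·B − C = (4·0.5·0.443) − 0.36 = 0.526.
Option 2: r to a first cousin = 0.125.
Option 2: r to a half-sibling = 0.25.
Option 2: Σ r·B − C = (2·0.125·0.0703 + 4·0.25·0.0738) − 0.37 = -0.278625.
Option 1 has the higher net inclusive-fitness payoff.

Option 1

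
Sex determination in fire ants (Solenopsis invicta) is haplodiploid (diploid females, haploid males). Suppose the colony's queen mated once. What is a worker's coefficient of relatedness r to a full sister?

0.75

Haplodiploid full sisters inherit their father's entire haploid genome identically (contributing 1/2) and on average half of their mother's contribution (1/2 · 1/2 = 1/4); r = 1/2 + 1/4 = 3/4.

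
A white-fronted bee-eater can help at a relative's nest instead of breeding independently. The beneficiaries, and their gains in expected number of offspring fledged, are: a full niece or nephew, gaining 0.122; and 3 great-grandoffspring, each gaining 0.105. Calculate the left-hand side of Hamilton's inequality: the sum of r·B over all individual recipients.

r to a full niece or nephew = 0.25 (full aunt/uncle↔niece/nephew: two paths of length 3 through the shared grandparent pair: r = 2·(1/2)^3 = 1/4).
r to a great-grandoffspring = 0.125 (three parent–offspring links: r = (1/2)^3 = 1/8).
Summing one r·B term per recipient: 1·0.25·0.122 + 3·0.125·0.105 = 0.069875.

0.069875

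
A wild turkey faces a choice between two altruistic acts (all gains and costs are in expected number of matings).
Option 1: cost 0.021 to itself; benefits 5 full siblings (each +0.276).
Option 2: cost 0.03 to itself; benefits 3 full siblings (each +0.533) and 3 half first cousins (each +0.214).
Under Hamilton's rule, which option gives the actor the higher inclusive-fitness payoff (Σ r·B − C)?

Option 2

Option 1: r to a full sibling = 0.5.
Option 1: Σ r·B − C = (5·0.5·0.276) − 0.021 = 0.669.
Option 2: r to a full sibling = 0.5.
Option 2: r to a half first cousin = 0.0625.
Option 2: Σ r·B − C = (3·0.5·0.533 + 3·0.0625·0.214) − 0.03 = 0.809625.
Option 2 has the higher net inclusive-fitness payoff.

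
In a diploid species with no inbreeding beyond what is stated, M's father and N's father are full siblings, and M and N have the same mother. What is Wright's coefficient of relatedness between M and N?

0.375

With two independent routes of shared ancestry, r is the sum of the two contributions.
M and N are related in two ways: first cousins through their fathers (r = 1/8) and half-sibs through their shared mother (r = 1/4).
r = 1/8 + 1/4 = 0.375.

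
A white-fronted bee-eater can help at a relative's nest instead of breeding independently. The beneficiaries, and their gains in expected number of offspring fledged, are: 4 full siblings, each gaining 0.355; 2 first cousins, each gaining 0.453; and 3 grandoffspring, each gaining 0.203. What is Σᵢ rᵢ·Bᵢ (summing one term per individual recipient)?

0.9755

r to a full sibling = 0.5 (full sibs share both parents — two paths of length 2: r = 2·(1/2)^2 = 1/2).
r to a first cousin = 0.125 (first cousins share one grandparent pair — two paths of length 4: r = 2·(1/2)^4 = 1/8).
r to a grandoffspring = 0.25 (two parent–offspring links: r = (1/2)^2 = 1/4).
Summing one r·B term per recipient: 4·0.5·0.355 + 2·0.125·0.453 + 3·0.25·0.203 = 0.9755.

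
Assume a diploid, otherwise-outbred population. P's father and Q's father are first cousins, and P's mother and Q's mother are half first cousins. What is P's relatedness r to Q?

With two independent routes of shared ancestry, r is the sum of the two contributions.
P and Q are related in two ways: second cousins through their fathers (r = 1/32) and half second cousins through their mothers (r = 1/64).
r = 1/32 + 1/64 = 0.046875.

0.046875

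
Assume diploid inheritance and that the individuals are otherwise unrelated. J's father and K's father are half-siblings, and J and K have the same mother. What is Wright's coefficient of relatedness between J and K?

0.3125

Wright's path rule: contributions from independent ancestry routes add.
J and K are related in two ways: half first cousins through their fathers (r = 1/16) and half-sibs through their shared mother (r = 1/4).
r = 1/16 + 1/4 = 5/16 = 0.3125.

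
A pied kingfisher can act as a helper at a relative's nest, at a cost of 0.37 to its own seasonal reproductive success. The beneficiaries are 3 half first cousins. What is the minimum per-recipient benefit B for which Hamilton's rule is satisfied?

1.9733

r to a half first cousin = 1/16 (half first cousins share one grandparent — one path of length 4: r = (1/2)^4 = 1/16).
Hamilton's rule with n recipients of equal r: n·r·B > C, so B > C/(n·r) = 0.37/(3·0.0625) = 1.9733.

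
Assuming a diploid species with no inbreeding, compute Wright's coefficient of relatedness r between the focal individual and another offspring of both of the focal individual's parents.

Each parent–offspring link contributes a factor of 1/2, and independent paths through distinct common ancestors add.
Full sibs share both parents — two paths of length 2: r = 2·(1/2)^2 = 1/2.

0.5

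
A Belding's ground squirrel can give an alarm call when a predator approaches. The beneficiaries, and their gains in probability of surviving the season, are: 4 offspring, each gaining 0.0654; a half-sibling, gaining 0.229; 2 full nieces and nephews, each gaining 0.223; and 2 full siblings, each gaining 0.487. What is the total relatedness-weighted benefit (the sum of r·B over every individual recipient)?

0.78655

r to an offspring = 1/2 (one parent–offspring link: r = (1/2)^1 = 1/2).
r to a half-sibling = 1/4 (half-sibs share one parent — one path of length 2: r = (1/2)^2 = 1/4).
r to a full niece or nephew = 0.25 (full aunt/uncle↔niece/nephew: two paths of length 3 through the shared grandparent pair: r = 2·(1/2)^3 = 1/4).
r to a full sibling = 1/2 (full sibs share both parents — two paths of length 2: r = 2·(1/2)^2 = 1/2).
Summing one r·B term per recipient: 4·0.5·0.0654 + 1·0.25·0.229 + 2·0.25·0.223 + 2·0.5·0.487 = 0.78655.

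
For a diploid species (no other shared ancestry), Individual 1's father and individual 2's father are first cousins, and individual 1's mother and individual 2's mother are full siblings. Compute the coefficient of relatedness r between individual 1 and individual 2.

0.15625

Relatedness sums over independent paths through distinct common ancestors.
Individual 1 and individual 2 are related in two ways: second cousins through their fathers (r = 1/32) and first cousins through their mothers (r = 1/8).
r = 1/32 + 1/8 = 0.15625.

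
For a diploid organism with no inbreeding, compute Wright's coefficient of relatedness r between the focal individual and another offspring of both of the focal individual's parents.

Each parent–offspring link contributes a factor of 1/2, and independent paths through distinct common ancestors add.
Full sibs share both parents — two paths of length 2: r = 2·(1/2)^2 = 1/2.

0.5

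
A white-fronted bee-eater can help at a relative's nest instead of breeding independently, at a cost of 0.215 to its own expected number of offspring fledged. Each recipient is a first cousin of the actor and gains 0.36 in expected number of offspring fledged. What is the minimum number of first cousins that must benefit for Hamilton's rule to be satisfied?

5

r to a first cousin = 0.125 (first cousins share one grandparent pair — two paths of length 4: r = 2·(1/2)^4 = 1/8).
Hamilton's rule: n·r·B > C  ⇒  n > C/(r·B) = 0.215/(0.125·0.36) = 4.778.
The smallest integer exceeding 4.778 is 5.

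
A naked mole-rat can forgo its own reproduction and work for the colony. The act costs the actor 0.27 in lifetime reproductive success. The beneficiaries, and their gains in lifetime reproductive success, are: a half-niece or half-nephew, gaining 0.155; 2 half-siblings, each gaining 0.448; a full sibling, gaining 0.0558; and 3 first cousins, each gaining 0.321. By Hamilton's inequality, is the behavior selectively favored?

Hamilton's rule: the trait is favored when the sum of r·B over every recipient exceeds the actor's cost C.
r to a half-niece or half-nephew = 1/8 (half-aunt/uncle↔niece/nephew: one path of length 3: r = (1/2)^3 = 1/8).
r to a half-sibling = 1/4 (half-sibs share one parent — one path of length 2: r = (1/2)^2 = 1/4).
r to a full sibling = 1/2 (full sibs share both parents — two paths of length 2: r = 2·(1/2)^2 = 1/2).
r to a first cousin = 0.125 (first cousins share one grandparent pair — two paths of length 4: r = 2·(1/2)^4 = 1/8).
Summing one r·B term per recipient: 1·0.125·0.155 + 2·0.25·0.448 + 1·0.5·0.0558 + 3·0.125·0.321 = 0.39165.
0.39165 > 0.27: the indirect benefit exceeds the cost.

Yes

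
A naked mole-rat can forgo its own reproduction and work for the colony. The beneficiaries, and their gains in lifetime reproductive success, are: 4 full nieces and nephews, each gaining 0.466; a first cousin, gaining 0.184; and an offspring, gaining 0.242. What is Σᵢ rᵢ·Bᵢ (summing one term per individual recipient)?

r to a full niece or nephew = 0.25 (full aunt/uncle↔niece/nephew: two paths of length 3 through the shared grandparent pair: r = 2·(1/2)^3 = 1/4).
r to a first cousin = 0.125 (first cousins share one grandparent pair — two paths of length 4: r = 2·(1/2)^4 = 1/8).
r to an offspring = 0.5 (one parent–offspring link: r = (1/2)^1 = 1/2).
Summing one r·B term per recipient: 4·0.25·0.466 + 1·0.125·0.184 + 1·0.5·0.242 = 0.61.

0.61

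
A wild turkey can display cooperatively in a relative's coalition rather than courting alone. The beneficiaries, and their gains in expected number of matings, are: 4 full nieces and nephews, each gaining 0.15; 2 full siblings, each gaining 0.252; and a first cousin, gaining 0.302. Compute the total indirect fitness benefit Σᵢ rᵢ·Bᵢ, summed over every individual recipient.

r to a full niece or nephew = 1/4 (full aunt/uncle↔niece/nephew: two paths of length 3 through the shared grandparent pair: r = 2·(1/2)^3 = 1/4).
r to a full sibling = 0.5 (full sibs share both parents — two paths of length 2: r = 2·(1/2)^2 = 1/2).
r to a first cousin = 0.125 (first cousins share one grandparent pair — two paths of length 4: r = 2·(1/2)^4 = 1/8).
Summing one r·B term per recipient: 4·0.25·0.15 + 2·0.5·0.252 + 1·0.125·0.302 = 0.43975.

0.43975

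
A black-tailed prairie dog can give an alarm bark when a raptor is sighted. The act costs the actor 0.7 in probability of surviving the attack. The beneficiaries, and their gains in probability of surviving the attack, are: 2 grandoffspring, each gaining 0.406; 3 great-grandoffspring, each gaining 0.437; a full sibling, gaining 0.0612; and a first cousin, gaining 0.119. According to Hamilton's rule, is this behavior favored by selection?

No

Hamilton's rule: the trait is favored when the sum of r·B over every recipient exceeds the actor's cost C.
r to a grandoffspring = 0.25 (two parent–offspring links: r = (1/2)^2 = 1/4).
r to a great-grandoffspring = 0.125 (three parent–offspring links: r = (1/2)^3 = 1/8).
r to a full sibling = 1/2 (full sibs share both parents — two paths of length 2: r = 2·(1/2)^2 = 1/2).
r to a first cousin = 1/8 (first cousins share one grandparent pair — two paths of length 4: r = 2·(1/2)^4 = 1/8).
Summing one r·B term per recipient: 2·0.25·0.406 + 3·0.125·0.437 + 1·0.5·0.0612 + 1·0.125·0.119 = 0.41235.
0.41235 < 0.7: the indirect benefit is less than the cost.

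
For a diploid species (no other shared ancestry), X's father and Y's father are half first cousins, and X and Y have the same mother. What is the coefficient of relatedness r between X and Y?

Relatedness sums over independent paths through distinct common ancestors.
X and Y are related in two ways: half second cousins through their fathers (r = 1/64) and half-sibs through their shared mother (r = 1/4).
r = 1/64 + 1/4 = 17/64 = 0.265625.

0.265625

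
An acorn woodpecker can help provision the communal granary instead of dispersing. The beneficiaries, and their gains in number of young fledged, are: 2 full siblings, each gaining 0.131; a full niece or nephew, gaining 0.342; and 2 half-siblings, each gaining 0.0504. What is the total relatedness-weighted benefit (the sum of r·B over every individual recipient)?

0.2417

r to a full sibling = 0.5 (full sibs share both parents — two paths of length 2: r = 2·(1/2)^2 = 1/2).
r to a full niece or nephew = 1/4 (full aunt/uncle↔niece/nephew: two paths of length 3 through the shared grandparent pair: r = 2·(1/2)^3 = 1/4).
r to a half-sibling = 1/4 (half-sibs share one parent — one path of length 2: r = (1/2)^2 = 1/4).
Summing one r·B term per recipient: 2·0.5·0.131 + 1·0.25·0.342 + 2·0.25·0.0504 = 0.2417.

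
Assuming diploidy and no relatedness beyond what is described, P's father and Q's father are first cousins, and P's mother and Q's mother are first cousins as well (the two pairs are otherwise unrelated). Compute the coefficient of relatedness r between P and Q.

Wright's path rule: contributions from independent ancestry routes add.
P and Q are related in two ways: second cousins through their fathers (r = 1/32) and second cousins through their mothers (r = 1/32).
r = 1/32 + 1/32 = 1/16 = 0.0625.

0.0625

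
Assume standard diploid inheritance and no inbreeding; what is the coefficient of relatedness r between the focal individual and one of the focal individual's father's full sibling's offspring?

Each parent–offspring link contributes a factor of 1/2, and independent paths through distinct common ancestors add.
First cousins share one grandparent pair — two paths of length 4: r = 2·(1/2)^4 = 1/8.

0.125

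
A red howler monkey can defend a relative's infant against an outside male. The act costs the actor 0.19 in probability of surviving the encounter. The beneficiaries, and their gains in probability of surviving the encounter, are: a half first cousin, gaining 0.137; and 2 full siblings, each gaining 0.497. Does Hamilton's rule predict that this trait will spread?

Hamilton's rule: the trait is favored when the sum of r·B over every recipient exceeds the actor's cost C.
r to a half first cousin = 1/16 (half first cousins share one grandparent — one path of length 4: r = (1/2)^4 = 1/16).
r to a full sibling = 0.5 (full sibs share both parents — two paths of length 2: r = 2·(1/2)^2 = 1/2).
Summing one r·B term per recipient: 1·0.0625·0.137 + 2·0.5·0.497 = 0.5055625.
0.5055625 > 0.19: the indirect benefit exceeds the cost.

Yes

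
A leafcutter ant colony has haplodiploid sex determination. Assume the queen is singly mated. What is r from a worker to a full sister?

Haplodiploid full sisters inherit their father's entire haploid genome identically (contributing 1/2) and on average half of their mother's contribution (1/2 · 1/2 = 1/4); r = 1/2 + 1/4 = 3/4.

0.75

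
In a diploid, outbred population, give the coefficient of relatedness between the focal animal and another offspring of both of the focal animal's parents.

Each parent–offspring link contributes a factor of 1/2, and independent paths through distinct common ancestors add.
Full sibs share both parents — two paths of length 2: r = 2·(1/2)^2 = 1/2.

0.5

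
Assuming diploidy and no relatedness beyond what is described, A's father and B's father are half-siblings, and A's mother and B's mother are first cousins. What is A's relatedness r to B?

0.09375

Wright's path rule: contributions from independent ancestry routes add.
A and B are related in two ways: half first cousins through their fathers (r = 1/16) and second cousins through their mothers (r = 1/32).
r = 1/16 + 1/32 = 0.09375.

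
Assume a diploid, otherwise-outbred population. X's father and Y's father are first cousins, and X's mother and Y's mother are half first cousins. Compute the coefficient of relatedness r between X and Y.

0.046875

Wright's path rule: contributions from independent ancestry routes add.
X and Y are related in two ways: second cousins through their fathers (r = 1/32) and half second cousins through their mothers (r = 1/64).
r = 1/32 + 1/64 = 0.046875.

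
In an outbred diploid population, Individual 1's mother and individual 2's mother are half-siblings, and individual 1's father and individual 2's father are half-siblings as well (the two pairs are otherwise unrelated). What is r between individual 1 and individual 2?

0.125

Independent pedigree routes through distinct common ancestors add.
Individual 1 and individual 2 are related in two ways: half first cousins through their mothers (r = 1/16) and half first cousins through their fathers (r = 1/16).
r = 1/16 + 1/16 = 1/8 = 0.125.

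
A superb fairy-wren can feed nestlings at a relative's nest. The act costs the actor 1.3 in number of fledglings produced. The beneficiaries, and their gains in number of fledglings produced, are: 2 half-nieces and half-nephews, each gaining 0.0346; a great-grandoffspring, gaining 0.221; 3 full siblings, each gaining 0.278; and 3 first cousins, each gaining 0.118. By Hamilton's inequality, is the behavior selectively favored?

No

Hamilton's rule: the trait is favored when the sum of r·B over every recipient exceeds the actor's cost C.
r to a half-niece or half-nephew = 1/8 (half-aunt/uncle↔niece/nephew: one path of length 3: r = (1/2)^3 = 1/8).
r to a great-grandoffspring = 0.125 (three parent–offspring links: r = (1/2)^3 = 1/8).
r to a full sibling = 0.5 (full sibs share both parents — two paths of length 2: r = 2·(1/2)^2 = 1/2).
r to a first cousin = 1/8 (first cousins share one grandparent pair — two paths of length 4: r = 2·(1/2)^4 = 1/8).
Summing one r·B term per recipient: 2·0.125·0.0346 + 1·0.125·0.221 + 3·0.5·0.278 + 3·0.125·0.118 = 0.497525.
0.497525 < 1.3: the indirect benefit is less than the cost.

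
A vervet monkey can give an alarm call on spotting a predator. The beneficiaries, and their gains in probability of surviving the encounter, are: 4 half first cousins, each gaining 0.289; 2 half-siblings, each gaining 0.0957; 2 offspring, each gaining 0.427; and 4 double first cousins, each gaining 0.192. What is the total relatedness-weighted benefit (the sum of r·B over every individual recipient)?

r to a half first cousin = 1/16 (half first cousins share one grandparent — one path of length 4: r = (1/2)^4 = 1/16).
r to a half-sibling = 1/4 (half-sibs share one parent — one path of length 2: r = (1/2)^2 = 1/4).
r to an offspring = 0.5 (one parent–offspring link: r = (1/2)^1 = 1/2).
r to a double first cousin = 0.25 (double first cousins share both grandparent pairs — four paths of length 4: r = 4·(1/2)^4 = 1/4).
Summing one r·B term per recipient: 4·0.0625·0.289 + 2·0.25·0.0957 + 2·0.5·0.427 + 4·0.25·0.192 = 0.7391.

0.7391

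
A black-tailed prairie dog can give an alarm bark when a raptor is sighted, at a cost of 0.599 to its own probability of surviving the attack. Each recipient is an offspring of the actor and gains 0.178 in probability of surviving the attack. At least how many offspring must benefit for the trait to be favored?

7

r to an offspring = 1/2 (one parent–offspring link: r = (1/2)^1 = 1/2).
Hamilton's rule: n·r·B > C  ⇒  n > C/(r·B) = 0.599/(0.5·0.178) = 6.73.
The smallest integer exceeding 6.73 is 7.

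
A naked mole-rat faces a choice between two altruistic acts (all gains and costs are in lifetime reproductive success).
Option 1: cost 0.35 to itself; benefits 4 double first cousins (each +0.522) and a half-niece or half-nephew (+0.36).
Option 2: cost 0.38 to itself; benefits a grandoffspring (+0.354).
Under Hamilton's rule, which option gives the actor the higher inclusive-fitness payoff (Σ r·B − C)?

Option 1: r to a double first cousin = 0.25.
Option 1: r to a half-niece or half-nephew = 0.125.
Option 1: Σ r·B − C = (4·0.25·0.522 + 1·0.125·0.36) − 0.35 = 0.217.
Option 2: r to a grandoffspring = 0.25.
Option 2: Σ r·B − C = (1·0.25·0.354) − 0.38 = -0.2915.
Option 1 has the higher net inclusive-fitness payoff.

Option 1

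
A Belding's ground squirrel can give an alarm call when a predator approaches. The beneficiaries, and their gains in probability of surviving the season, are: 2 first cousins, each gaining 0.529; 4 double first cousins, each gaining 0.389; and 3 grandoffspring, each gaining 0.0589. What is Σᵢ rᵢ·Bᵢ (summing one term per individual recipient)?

r to a first cousin = 0.125 (first cousins share one grandparent pair — two paths of length 4: r = 2·(1/2)^4 = 1/8).
r to a double first cousin = 1/4 (double first cousins share both grandparent pairs — four paths of length 4: r = 4·(1/2)^4 = 1/4).
r to a grandoffspring = 1/4 (two parent–offspring links: r = (1/2)^2 = 1/4).
Summing one r·B term per recipient: 2·0.125·0.529 + 4·0.25·0.389 + 3·0.25·0.0589 = 0.565425.

0.565425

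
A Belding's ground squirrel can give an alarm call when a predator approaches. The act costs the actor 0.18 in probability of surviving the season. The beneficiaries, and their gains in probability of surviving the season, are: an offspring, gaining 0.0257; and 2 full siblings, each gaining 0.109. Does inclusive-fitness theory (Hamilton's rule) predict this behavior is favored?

Hamilton's rule: the trait is favored when the sum of r·B over every recipient exceeds the actor's cost C.
r to an offspring = 0.5 (one parent–offspring link: r = (1/2)^1 = 1/2).
r to a full sibling = 1/2 (full sibs share both parents — two paths of length 2: r = 2·(1/2)^2 = 1/2).
Summing one r·B term per recipient: 1·0.5·0.0257 + 2·0.5·0.109 = 0.12185.
0.12185 < 0.18: the indirect benefit is less than the cost.

No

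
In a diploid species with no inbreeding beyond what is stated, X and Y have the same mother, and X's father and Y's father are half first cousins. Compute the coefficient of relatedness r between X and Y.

Wright's path rule: contributions from independent ancestry routes add.
X and Y are related in two ways: half-sibs through their shared mother (r = 1/4) and half second cousins through their fathers (r = 1/64).
r = 1/4 + 1/64 = 0.265625.

0.265625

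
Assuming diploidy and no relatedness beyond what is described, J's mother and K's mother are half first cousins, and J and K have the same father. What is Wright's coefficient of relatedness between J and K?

Independent pedigree routes through distinct common ancestors add.
J and K are related in two ways: half second cousins through their mothers (r = 1/64) and half-sibs through their shared father (r = 1/4).
r = 1/64 + 1/4 = 0.265625.

0.265625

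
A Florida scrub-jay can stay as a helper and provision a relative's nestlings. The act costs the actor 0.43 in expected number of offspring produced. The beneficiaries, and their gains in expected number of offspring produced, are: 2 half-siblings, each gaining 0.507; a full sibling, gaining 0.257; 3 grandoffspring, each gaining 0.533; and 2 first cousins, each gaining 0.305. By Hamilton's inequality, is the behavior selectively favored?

Hamilton's rule: the trait is favored when the sum of r·B over every recipient exceeds the actor's cost C.
r to a half-sibling = 0.25 (half-sibs share one parent — one path of length 2: r = (1/2)^2 = 1/4).
r to a full sibling = 0.5 (full sibs share both parents — two paths of length 2: r = 2·(1/2)^2 = 1/2).
r to a grandoffspring = 1/4 (two parent–offspring links: r = (1/2)^2 = 1/4).
r to a first cousin = 1/8 (first cousins share one grandparent pair — two paths of length 4: r = 2·(1/2)^4 = 1/8).
Summing one r·B term per recipient: 2·0.25·0.507 + 1·0.5·0.257 + 3·0.25·0.533 + 2·0.125·0.305 = 0.858.
0.858 > 0.43: the indirect benefit exceeds the cost.

Yes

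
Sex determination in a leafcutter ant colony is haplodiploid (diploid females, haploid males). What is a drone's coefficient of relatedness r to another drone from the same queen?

Haploid brothers each carry a random half of the queen's diploid genome, so on average they share half: r = 1/2.

0.5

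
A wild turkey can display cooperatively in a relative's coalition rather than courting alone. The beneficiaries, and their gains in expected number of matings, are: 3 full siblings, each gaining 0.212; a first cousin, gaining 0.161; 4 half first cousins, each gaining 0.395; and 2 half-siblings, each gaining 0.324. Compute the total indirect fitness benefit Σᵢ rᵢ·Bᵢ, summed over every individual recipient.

r to a full sibling = 0.5 (full sibs share both parents — two paths of length 2: r = 2·(1/2)^2 = 1/2).
r to a first cousin = 1/8 (first cousins share one grandparent pair — two paths of length 4: r = 2·(1/2)^4 = 1/8).
r to a half first cousin = 1/16 (half first cousins share one grandparent — one path of length 4: r = (1/2)^4 = 1/16).
r to a half-sibling = 1/4 (half-sibs share one parent — one path of length 2: r = (1/2)^2 = 1/4).
Summing one r·B term per recipient: 3·0.5·0.212 + 1·0.125·0.161 + 4·0.0625·0.395 + 2·0.25·0.324 = 0.598875.

0.598875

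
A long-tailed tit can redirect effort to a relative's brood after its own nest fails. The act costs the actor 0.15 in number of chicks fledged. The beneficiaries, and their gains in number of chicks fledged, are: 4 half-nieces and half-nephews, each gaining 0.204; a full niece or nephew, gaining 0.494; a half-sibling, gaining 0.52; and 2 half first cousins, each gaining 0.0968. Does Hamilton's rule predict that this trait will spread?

Hamilton's rule: the trait is favored when the sum of r·B over every recipient exceeds the actor's cost C.
r to a half-niece or half-nephew = 0.125 (half-aunt/uncle↔niece/nephew: one path of length 3: r = (1/2)^3 = 1/8).
r to a full niece or nephew = 1/4 (full aunt/uncle↔niece/nephew: two paths of length 3 through the shared grandparent pair: r = 2·(1/2)^3 = 1/4).
r to a half-sibling = 1/4 (half-sibs share one parent — one path of length 2: r = (1/2)^2 = 1/4).
r to a half first cousin = 0.0625 (half first cousins share one grandparent — one path of length 4: r = (1/2)^4 = 1/16).
Summing one r·B term per recipient: 4·0.125·0.204 + 1·0.25·0.494 + 1·0.25·0.52 + 2·0.0625·0.0968 = 0.3676.
0.3676 > 0.15: the indirect benefit exceeds the cost.

Yes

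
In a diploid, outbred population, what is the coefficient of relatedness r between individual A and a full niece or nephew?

0.25

Each parent–offspring link contributes a factor of 1/2, and independent paths through distinct common ancestors add.
Full aunt/uncle↔niece/nephew: two paths of length 3 through the shared grandparent pair: r = 2·(1/2)^3 = 1/4.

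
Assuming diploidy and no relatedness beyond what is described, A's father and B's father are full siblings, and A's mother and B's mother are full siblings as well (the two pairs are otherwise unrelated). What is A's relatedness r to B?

Relatedness sums over independent paths through distinct common ancestors.
A and B are related in two ways: first cousins through their fathers (r = 1/8) and first cousins through their mothers (r = 1/8) — i.e. double first cousins.
r = 1/8 + 1/8 = 1/4 = 0.25.

0.25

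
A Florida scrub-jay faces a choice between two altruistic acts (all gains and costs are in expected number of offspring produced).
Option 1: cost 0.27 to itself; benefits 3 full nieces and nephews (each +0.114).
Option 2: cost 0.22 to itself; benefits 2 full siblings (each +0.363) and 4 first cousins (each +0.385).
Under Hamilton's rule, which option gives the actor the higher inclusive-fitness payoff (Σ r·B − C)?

Option 2

Option 1: r to a full niece or nephew = 0.25.
Option 1: Σ r·B − C = (3·0.25·0.114) − 0.27 = -0.1845.
Option 2: r to a full sibling = 0.5.
Option 2: r to a first cousin = 0.125.
Option 2: Σ r·B − C = (2·0.5·0.363 + 4·0.125·0.385) − 0.22 = 0.3355.
Option 2 has the higher net inclusive-fitness payoff.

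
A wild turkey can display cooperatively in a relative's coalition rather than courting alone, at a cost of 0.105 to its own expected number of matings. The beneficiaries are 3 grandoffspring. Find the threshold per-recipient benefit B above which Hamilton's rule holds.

r to a grandoffspring = 1/4 (two parent–offspring links: r = (1/2)^2 = 1/4).
Hamilton's rule with n recipients of equal r: n·r·B > C, so B > C/(n·r) = 0.105/(3·0.25) = 0.14.

0.14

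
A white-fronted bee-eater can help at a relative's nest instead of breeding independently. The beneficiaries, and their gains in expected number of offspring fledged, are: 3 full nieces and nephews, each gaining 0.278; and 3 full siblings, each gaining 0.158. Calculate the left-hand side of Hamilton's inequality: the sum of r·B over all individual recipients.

0.4455

r to a full niece or nephew = 0.25 (full aunt/uncle↔niece/nephew: two paths of length 3 through the shared grandparent pair: r = 2·(1/2)^3 = 1/4).
r to a full sibling = 0.5 (full sibs share both parents — two paths of length 2: r = 2·(1/2)^2 = 1/2).
Summing one r·B term per recipient: 3·0.25·0.278 + 3·0.5·0.158 = 0.4455.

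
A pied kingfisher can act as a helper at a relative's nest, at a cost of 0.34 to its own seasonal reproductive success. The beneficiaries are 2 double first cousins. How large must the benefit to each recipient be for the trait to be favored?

0.68

r to a double first cousin = 0.25 (double first cousins share both grandparent pairs — four paths of length 4: r = 4·(1/2)^4 = 1/4).
Hamilton's rule with n recipients of equal r: n·r·B > C, so B > C/(n·r) = 0.34/(2·0.25) = 0.68.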